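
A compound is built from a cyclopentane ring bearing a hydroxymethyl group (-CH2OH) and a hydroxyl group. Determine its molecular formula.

C6H12O2

Atom tally by fragment:
  cyclopentane ring core → C:5 H:10
  (− 2 ring H displaced by substituents)
  + CH2OH → C:1 H:3 O:1
  + OH → O:1 H:1
Element totals:
  C: 6
  H: 12
  O: 2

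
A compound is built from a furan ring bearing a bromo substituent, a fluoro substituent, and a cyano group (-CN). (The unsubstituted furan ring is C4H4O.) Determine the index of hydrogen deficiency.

Atom tally by fragment:
  furan ring core → C:4 H:4 O:1
  (− 3 ring H displaced by substituents)
  + Br → Br:1
  + F → F:1
  + CN → C:1 N:1
Element totals:
  C: 5
  H: 1
  Br: 1
  F: 1
  N: 1
  O: 1
Molecular formula: C5HBrFNO.
DoU = (2C + 2 + N − H − X) / 2 = (2·5 + 2 + 1 − 1 − 2) / 2 = 5.

5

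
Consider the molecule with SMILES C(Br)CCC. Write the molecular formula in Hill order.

Atom tally by fragment:
  BrCH2 → C:1 H:2 Br:1
  CH2 → C:1 H:2
  CH2 → C:1 H:2
  CH3 → C:1 H:3
Element totals:
  C: 4
  H: 9
  Br: 1

C4H9Br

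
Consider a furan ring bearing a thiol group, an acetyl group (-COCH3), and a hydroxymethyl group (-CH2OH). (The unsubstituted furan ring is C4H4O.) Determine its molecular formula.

Atom tally by fragment:
  furan ring core → C:4 H:4 O:1
  (− 3 ring H displaced by substituents)
  + SH → S:1 H:1
  + COCH3 → C:2 H:3 O:1
  + CH2OH → C:1 H:3 O:1
Element totals:
  C: 7
  H: 8
  O: 3
  S: 1

C7H8O3S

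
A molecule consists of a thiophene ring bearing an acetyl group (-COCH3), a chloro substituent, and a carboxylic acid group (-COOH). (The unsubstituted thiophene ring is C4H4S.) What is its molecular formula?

Atom tally by fragment:
  thiophene ring core → C:4 H:4 S:1
  (− 3 ring H displaced by substituents)
  + COCH3 → C:2 H:3 O:1
  + Cl → Cl:1
  + COOH → C:1 H:1 O:2
Element totals:
  C: 7
  H: 5
  Cl: 1
  O: 3
  S: 1

C7H5ClO3S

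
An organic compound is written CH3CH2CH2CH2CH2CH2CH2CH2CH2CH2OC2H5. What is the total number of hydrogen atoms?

26

Atom tally by fragment:
  CH3 → C:1 H:3
  CH2 → C:1 H:2
  CH2 → C:1 H:2
  CH2 → C:1 H:2
  CH2 → C:1 H:2
  CH2 → C:1 H:2
  CH2 → C:1 H:2
  CH2 → C:1 H:2
  CH2 → C:1 H:2
  CH2OC2H5 → C:3 H:7 O:1
Element totals:
  C: 12
  H: 26
  O: 1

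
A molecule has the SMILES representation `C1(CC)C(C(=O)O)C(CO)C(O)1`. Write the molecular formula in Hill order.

Atom tally by fragment:
  cyclobutane ring core → C:4 H:8
  (− 4 ring H displaced by substituents)
  + C2H5 → C:2 H:5
  + COOH → C:1 H:1 O:2
  + CH2OH → C:1 H:3 O:1
  + OH → O:1 H:1
Element totals:
  C: 8
  H: 14
  O: 4

C8H14O4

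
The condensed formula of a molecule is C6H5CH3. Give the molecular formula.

Element totals:
  C: 7
  H: 8

C7H8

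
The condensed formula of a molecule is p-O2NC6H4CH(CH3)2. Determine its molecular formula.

C9H11NO2

Atom tally by fragment:
  benzene ring core → C:6 H:6
  (− 2 ring H displaced by substituents)
  + NO2 → N:1 O:2
  + CH(CH3)2 → C:3 H:7
Element totals:
  C: 9
  H: 11
  N: 1
  O: 2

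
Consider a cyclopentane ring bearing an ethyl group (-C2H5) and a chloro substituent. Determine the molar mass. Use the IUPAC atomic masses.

132.63 g/mol

Atom tally by fragment:
  cyclopentane ring core → C:5 H:10
  (− 2 ring H displaced by substituents)
  + C2H5 → C:2 H:5
  + Cl → Cl:1
Element totals:
  C: 7
  H: 13
  Cl: 1
Molecular formula: C7H13Cl.
  M = 7(12.011) + 13(1.008) + 35.45
    = 84.077 + 13.104 + 35.450 = 132.631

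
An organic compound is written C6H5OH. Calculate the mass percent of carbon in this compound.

76.57%

Element totals:
  C: 6
  H: 6
  O: 1
Molecular formula: C6H6O.
Molar mass = 94.113 g/mol.
Mass from C: 6 × 12.011 = 72.066 g/mol.
%C = 72.066 / 94.113 × 100 = 76.57%.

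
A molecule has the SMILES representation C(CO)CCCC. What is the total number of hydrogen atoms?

14

Atom tally by fragment:
  HOCH2CH2 → C:2 H:5 O:1
  CH2 → C:1 H:2
  CH2 → C:1 H:2
  CH2 → C:1 H:2
  CH3 → C:1 H:3
Element totals:
  C: 6
  H: 14
  O: 1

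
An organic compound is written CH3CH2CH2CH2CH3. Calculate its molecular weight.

72.15 g/mol

Atom tally by fragment:
  CH3 → C:1 H:3
  CH2 → C:1 H:2
  CH2 → C:1 H:2
  CH2 → C:1 H:2
  CH3 → C:1 H:3
Element totals:
  C: 5
  H: 12
Molecular formula: C5H12.
  M = 5(12.011) + 12(1.008)
    = 60.055 + 12.096 = 72.151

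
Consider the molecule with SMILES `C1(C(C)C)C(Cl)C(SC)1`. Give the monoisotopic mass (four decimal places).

Atom tally by fragment:
  cyclopropane ring core → C:3 H:6
  (− 3 ring H displaced by substituents)
  + CH(CH3)2 → C:3 H:7
  + Cl → Cl:1
  + SCH3 → C:1 H:3 S:1
Element totals:
  C: 7
  H: 13
  Cl: 1
  S: 1
Molecular formula: C7H13ClS.
  M = 7(12.0) + 13(1.007825) + 34.968853 + 31.972071
    = 84.000000 + 13.101725 + 34.968853 + 31.972071 = 164.042649

164.0426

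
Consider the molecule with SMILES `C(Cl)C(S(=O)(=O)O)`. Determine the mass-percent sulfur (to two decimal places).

Atom tally by fragment:
  ClCH2 → C:1 H:2 Cl:1
  CH2SO3H → C:1 H:3 S:1 O:3
Element totals:
  C: 2
  H: 5
  Cl: 1
  O: 3
  S: 1
Molecular formula: C2H5ClO3S.
Molar mass = 144.569 g/mol.
Mass from S: 1 × 32.06 = 32.060 g/mol.
%S = 32.060 / 144.569 × 100 = 22.18%.

22.18%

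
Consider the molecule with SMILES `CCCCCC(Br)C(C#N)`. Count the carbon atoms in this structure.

8

Atom tally by fragment:
  CH3 → C:1 H:3
  CH2 → C:1 H:2
  CH2 → C:1 H:2
  CH2 → C:1 H:2
  CH2 → C:1 H:2
  CH(Br) → C:1 H:1 Br:1
  CH2CN → C:2 H:2 N:1
Element totals:
  C: 8
  H: 14
  Br: 1
  N: 1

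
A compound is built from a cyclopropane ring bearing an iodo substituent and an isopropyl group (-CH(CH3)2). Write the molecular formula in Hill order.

C6H11I

Atom tally by fragment:
  cyclopropane ring core → C:3 H:6
  (− 2 ring H displaced by substituents)
  + I → I:1
  + CH(CH3)2 → C:3 H:7
Element totals:
  C: 6
  H: 11
  I: 1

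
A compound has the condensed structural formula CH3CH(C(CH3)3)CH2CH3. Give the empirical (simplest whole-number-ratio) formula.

C4H9

Atom tally by fragment:
  CH3 → C:1 H:3
  CH(C(CH3)3) → C:5 H:10
  CH2 → C:1 H:2
  CH3 → C:1 H:3
Element totals:
  C: 8
  H: 18
Molecular formula: C8H18.
gcd of subscripts = 2; dividing each by 2:
  C: 8/2 = 4
  H: 18/2 = 9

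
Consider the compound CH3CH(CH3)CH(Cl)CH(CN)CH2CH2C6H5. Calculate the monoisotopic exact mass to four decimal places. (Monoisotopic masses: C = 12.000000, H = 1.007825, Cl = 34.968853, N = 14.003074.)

Atom tally by fragment:
  CH3 → C:1 H:3
  CH(CH3) → C:2 H:4
  CH(Cl) → C:1 H:1 Cl:1
  CH(CN) → C:2 H:1 N:1
  CH2 → C:1 H:2
  CH2C6H5 → C:7 H:7
Element totals:
  C: 14
  H: 18
  Cl: 1
  N: 1
Molecular formula: C14H18ClN.
  M = 14(12.0) + 18(1.007825) + 34.968853 + 14.003074
    = 168.000000 + 18.140850 + 34.968853 + 14.003074 = 235.112777

235.1128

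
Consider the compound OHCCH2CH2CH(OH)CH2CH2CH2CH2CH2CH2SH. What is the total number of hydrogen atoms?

Atom tally by fragment:
  OHCCH2 → C:2 H:3 O:1
  CH2 → C:1 H:2
  CH(OH) → C:1 H:2 O:1
  CH2 → C:1 H:2
  CH2 → C:1 H:2
  CH2 → C:1 H:2
  CH2 → C:1 H:2
  CH2 → C:1 H:2
  CH2SH → C:1 H:3 S:1
Element totals:
  C: 10
  H: 20
  O: 2
  S: 1

20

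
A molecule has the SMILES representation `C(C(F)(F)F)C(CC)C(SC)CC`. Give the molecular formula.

C9H17F3S

Atom tally by fragment:
  F3CCH2 → C:2 H:2 F:3
  CH(C2H5) → C:3 H:6
  CH(SCH3) → C:2 H:4 S:1
  CH2 → C:1 H:2
  CH3 → C:1 H:3
Element totals:
  C: 9
  H: 17
  F: 3
  S: 1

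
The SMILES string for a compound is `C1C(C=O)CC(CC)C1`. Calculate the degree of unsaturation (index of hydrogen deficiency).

2

Atom tally by fragment:
  cyclopentane ring core → C:5 H:10
  (− 2 ring H displaced by substituents)
  + CHO → C:1 H:1 O:1
  + C2H5 → C:2 H:5
Element totals:
  C: 8
  H: 14
  O: 1
Molecular formula: C8H14O.
DoU = (2C + 2 + N − H − X) / 2 = (2·8 + 2 + 0 − 14 − 0) / 2 = 2.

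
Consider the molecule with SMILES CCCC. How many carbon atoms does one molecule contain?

4

Atom tally by fragment:
  CH3 → C:1 H:3
  CH2 → C:1 H:2
  CH2 → C:1 H:2
  CH3 → C:1 H:3
Element totals:
  C: 4
  H: 10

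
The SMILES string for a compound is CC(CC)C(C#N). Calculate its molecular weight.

Atom tally by fragment:
  CH3 → C:1 H:3
  CH(C2H5) → C:3 H:6
  CH2CN → C:2 H:2 N:1
Element totals:
  C: 6
  H: 11
  N: 1
Molecular formula: C6H11N.
  M = 6(12.011) + 11(1.008) + 14.007
    = 72.066 + 11.088 + 14.007 = 97.161

97.16 g/mol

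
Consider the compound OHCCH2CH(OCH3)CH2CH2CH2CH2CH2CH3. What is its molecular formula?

Atom tally by fragment:
  OHCCH2 → C:2 H:3 O:1
  CH(OCH3) → C:2 H:4 O:1
  CH2 → C:1 H:2
  CH2 → C:1 H:2
  CH2 → C:1 H:2
  CH2 → C:1 H:2
  CH2 → C:1 H:2
  CH3 → C:1 H:3
Element totals:
  C: 10
  H: 20
  O: 2

C10H20O2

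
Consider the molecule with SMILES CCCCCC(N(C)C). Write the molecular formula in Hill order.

Atom tally by fragment:
  CH3 → C:1 H:3
  CH2 → C:1 H:2
  CH2 → C:1 H:2
  CH2 → C:1 H:2
  CH2 → C:1 H:2
  CH2N(CH3)2 → C:3 H:8 N:1
Element totals:
  C: 8
  H: 19
  N: 1

C8H19N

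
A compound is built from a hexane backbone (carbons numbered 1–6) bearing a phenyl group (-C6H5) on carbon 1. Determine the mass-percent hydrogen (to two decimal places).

11.18%

Atom tally by fragment:
  C6H5CH2 → C:7 H:7
  CH2 → C:1 H:2
  CH2 → C:1 H:2
  CH2 → C:1 H:2
  CH2 → C:1 H:2
  CH3 → C:1 H:3
Element totals:
  C: 12
  H: 18
Molecular formula: C12H18.
Molar mass = 162.276 g/mol.
Mass from H: 18 × 1.008 = 18.144 g/mol.
%H = 18.144 / 162.276 × 100 = 11.18%.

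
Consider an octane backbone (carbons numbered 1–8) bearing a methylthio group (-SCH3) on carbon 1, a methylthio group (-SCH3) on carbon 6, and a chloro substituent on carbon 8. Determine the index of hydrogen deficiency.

Atom tally by fragment:
  CH3SCH2 → C:2 H:5 S:1
  CH2 → C:1 H:2
  CH2 → C:1 H:2
  CH2 → C:1 H:2
  CH2 → C:1 H:2
  CH(SCH3) → C:2 H:4 S:1
  CH2 → C:1 H:2
  CH2Cl → C:1 H:2 Cl:1
Element totals:
  C: 10
  H: 21
  Cl: 1
  S: 2
Molecular formula: C10H21ClS2.
DoU = (2C + 2 + N − H − X) / 2 = (2·10 + 2 + 0 − 21 − 1) / 2 = 0.

0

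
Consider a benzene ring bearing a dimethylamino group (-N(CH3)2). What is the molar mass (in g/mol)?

Atom tally by fragment:
  benzene ring core → C:6 H:6
  (− 1 ring H displaced by substituents)
  + N(CH3)2 → N:1 C:2 H:6
Element totals:
  C: 8
  H: 11
  N: 1
Molecular formula: C8H11N.
  M = 8(12.011) + 11(1.008) + 14.007
    = 96.088 + 11.088 + 14.007 = 121.183

121.18 g/mol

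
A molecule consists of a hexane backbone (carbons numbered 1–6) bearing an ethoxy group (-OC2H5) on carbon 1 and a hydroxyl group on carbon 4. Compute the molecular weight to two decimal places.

146.23 g/mol

Atom tally by fragment:
  C2H5OCH2 → C:3 H:7 O:1
  CH2 → C:1 H:2
  CH2 → C:1 H:2
  CH(OH) → C:1 H:2 O:1
  CH2 → C:1 H:2
  CH3 → C:1 H:3
Element totals:
  C: 8
  H: 18
  O: 2
Molecular formula: C8H18O2.
  M = 8(12.011) + 18(1.008) + 2(15.999)
    = 96.088 + 18.144 + 31.998 = 146.230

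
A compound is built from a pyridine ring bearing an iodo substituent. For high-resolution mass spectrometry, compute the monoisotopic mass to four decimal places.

Atom tally by fragment:
  pyridine ring core → C:5 H:5 N:1
  (− 1 ring H displaced by substituents)
  + I → I:1
Element totals:
  C: 5
  H: 4
  I: 1
  N: 1
Molecular formula: C5H4IN.
  M = 5(12.0) + 4(1.007825) + 126.904472 + 14.003074
    = 60.000000 + 4.031300 + 126.904472 + 14.003074 = 204.938846

204.9388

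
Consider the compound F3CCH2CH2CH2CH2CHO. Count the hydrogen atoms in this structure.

9

Element totals:
  C: 6
  H: 9
  F: 3
  O: 1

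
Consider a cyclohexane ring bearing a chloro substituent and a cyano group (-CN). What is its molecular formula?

C7H10ClN

Atom tally by fragment:
  cyclohexane ring core → C:6 H:12
  (− 2 ring H displaced by substituents)
  + Cl → Cl:1
  + CN → C:1 N:1
Element totals:
  C: 7
  H: 10
  Cl: 1
  N: 1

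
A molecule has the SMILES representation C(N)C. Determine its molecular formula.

C2H7N

Atom tally by fragment:
  H2NCH2 → C:1 H:4 N:1
  CH3 → C:1 H:3
Element totals:
  C: 2
  H: 7
  N: 1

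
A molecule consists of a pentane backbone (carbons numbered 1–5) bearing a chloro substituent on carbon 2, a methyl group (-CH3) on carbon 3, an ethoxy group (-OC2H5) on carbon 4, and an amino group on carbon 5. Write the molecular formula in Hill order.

Atom tally by fragment:
  CH3 → C:1 H:3
  CH(Cl) → C:1 H:1 Cl:1
  CH(CH3) → C:2 H:4
  CH(OC2H5) → C:3 H:6 O:1
  CH2NH2 → C:1 H:4 N:1
Element totals:
  C: 8
  H: 18
  Cl: 1
  N: 1
  O: 1

C8H18ClNO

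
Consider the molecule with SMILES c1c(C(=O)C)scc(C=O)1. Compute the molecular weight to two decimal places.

Atom tally by fragment:
  thiophene ring core → C:4 H:4 S:1
  (− 2 ring H displaced by substituents)
  + COCH3 → C:2 H:3 O:1
  + CHO → C:1 H:1 O:1
Element totals:
  C: 7
  H: 6
  O: 2
  S: 1
Molecular formula: C7H6O2S.
  M = 7(12.011) + 6(1.008) + 2(15.999) + 32.06
    = 84.077 + 6.048 + 31.998 + 32.060 = 154.183

154.18 g/mol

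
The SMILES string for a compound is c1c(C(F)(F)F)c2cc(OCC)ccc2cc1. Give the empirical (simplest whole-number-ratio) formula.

Atom tally by fragment:
  naphthalene ring system core → C:10 H:8
  (− 2 ring H displaced by substituents)
  + CF3 → C:1 F:3
  + OC2H5 → C:2 H:5 O:1
Element totals:
  C: 13
  H: 11
  F: 3
  O: 1
Molecular formula: C13H11F3O.
gcd of subscripts (13, 3, 11, 1) = 1, so the empirical formula equals the molecular formula.

C13H11F3O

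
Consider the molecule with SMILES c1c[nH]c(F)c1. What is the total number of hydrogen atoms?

4

Atom tally by fragment:
  pyrrole ring core → C:4 H:5 N:1
  (− 1 ring H displaced by substituents)
  + F → F:1
Element totals:
  C: 4
  H: 4
  F: 1
  N: 1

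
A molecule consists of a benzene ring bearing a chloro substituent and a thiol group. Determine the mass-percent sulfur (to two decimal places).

22.17%

Atom tally by fragment:
  benzene ring core → C:6 H:6
  (− 2 ring H displaced by substituents)
  + Cl → Cl:1
  + SH → S:1 H:1
Element totals:
  C: 6
  H: 5
  Cl: 1
  S: 1
Molecular formula: C6H5ClS.
Molar mass = 144.616 g/mol.
Mass from S: 1 × 32.06 = 32.060 g/mol.
%S = 32.060 / 144.616 × 100 = 22.17%.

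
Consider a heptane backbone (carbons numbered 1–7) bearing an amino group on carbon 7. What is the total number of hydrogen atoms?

17

Atom tally by fragment:
  CH3 → C:1 H:3
  CH2 → C:1 H:2
  CH2 → C:1 H:2
  CH2 → C:1 H:2
  CH2 → C:1 H:2
  CH2 → C:1 H:2
  CH2NH2 → C:1 H:4 N:1
Element totals:
  C: 7
  H: 17
  N: 1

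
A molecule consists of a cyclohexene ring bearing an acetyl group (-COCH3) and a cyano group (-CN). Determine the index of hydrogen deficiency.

Atom tally by fragment:
  cyclohexene ring core → C:6 H:10
  (− 2 ring H displaced by substituents)
  + COCH3 → C:2 H:3 O:1
  + CN → C:1 N:1
Element totals:
  C: 9
  H: 11
  N: 1
  O: 1
Molecular formula: C9H11NO.
DoU = (2C + 2 + N − H − X) / 2 = (2·9 + 2 + 1 − 11 − 0) / 2 = 5.

5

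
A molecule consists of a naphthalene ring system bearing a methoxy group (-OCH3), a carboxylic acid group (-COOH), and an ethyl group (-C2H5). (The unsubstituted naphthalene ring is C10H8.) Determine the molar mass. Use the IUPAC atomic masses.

230.26 g/mol

Atom tally by fragment:
  naphthalene ring system core → C:10 H:8
  (− 3 ring H displaced by substituents)
  + OCH3 → C:1 H:3 O:1
  + COOH → C:1 H:1 O:2
  + C2H5 → C:2 H:5
Element totals:
  C: 14
  H: 14
  O: 3
Molecular formula: C14H14O3.
  M = 14(12.011) + 14(1.008) + 3(15.999)
    = 168.154 + 14.112 + 47.997 = 230.263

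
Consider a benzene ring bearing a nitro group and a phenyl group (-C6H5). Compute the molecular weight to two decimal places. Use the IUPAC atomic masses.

199.21 g/mol

Atom tally by fragment:
  benzene ring core → C:6 H:6
  (− 2 ring H displaced by substituents)
  + NO2 → N:1 O:2
  + C6H5 → C:6 H:5
Element totals:
  C: 12
  H: 9
  N: 1
  O: 2
Molecular formula: C12H9NO2.
  M = 12(12.011) + 9(1.008) + 14.007 + 2(15.999)
    = 144.132 + 9.072 + 14.007 + 31.998 = 199.209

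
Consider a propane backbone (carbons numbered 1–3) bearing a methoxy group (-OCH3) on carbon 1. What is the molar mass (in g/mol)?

74.12 g/mol

Atom tally by fragment:
  CH3OCH2 → C:2 H:5 O:1
  CH2 → C:1 H:2
  CH3 → C:1 H:3
Element totals:
  C: 4
  H: 10
  O: 1
Molecular formula: C4H10O.
  M = 4(12.011) + 10(1.008) + 15.999
    = 48.044 + 10.080 + 15.999 = 74.123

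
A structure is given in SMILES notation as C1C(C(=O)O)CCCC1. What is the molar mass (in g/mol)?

Atom tally by fragment:
  cyclohexane ring core → C:6 H:12
  (− 1 ring H displaced by substituents)
  + COOH → C:1 H:1 O:2
Element totals:
  C: 7
  H: 12
  O: 2
Molecular formula: C7H12O2.
  M = 7(12.011) + 12(1.008) + 2(15.999)
    = 84.077 + 12.096 + 31.998 = 128.171

128.17 g/mol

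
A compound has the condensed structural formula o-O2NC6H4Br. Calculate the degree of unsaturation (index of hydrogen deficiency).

Atom tally by fragment:
  benzene ring core → C:6 H:6
  (− 2 ring H displaced by substituents)
  + NO2 → N:1 O:2
  + Br → Br:1
Element totals:
  C: 6
  H: 4
  Br: 1
  N: 1
  O: 2
Molecular formula: C6H4BrNO2.
DoU = (2C + 2 + N − H − X) / 2 = (2·6 + 2 + 1 − 4 − 1) / 2 = 5.

5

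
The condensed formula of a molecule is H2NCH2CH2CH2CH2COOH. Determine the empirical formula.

Element totals:
  C: 5
  H: 11
  N: 1
  O: 2
Molecular formula: C5H11NO2.
gcd of subscripts (5, 11, 1, 2) = 1, so the empirical formula equals the molecular formula.

C5H11NO2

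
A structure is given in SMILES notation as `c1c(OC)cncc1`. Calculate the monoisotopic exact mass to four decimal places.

Atom tally by fragment:
  pyridine ring core → C:5 H:5 N:1
  (− 1 ring H displaced by substituents)
  + OCH3 → C:1 H:3 O:1
Element totals:
  C: 6
  H: 7
  N: 1
  O: 1
Molecular formula: C6H7NO.
  M = 6(12.0) + 7(1.007825) + 14.003074 + 15.994915
    = 72.000000 + 7.054775 + 14.003074 + 15.994915 = 109.052764

109.0528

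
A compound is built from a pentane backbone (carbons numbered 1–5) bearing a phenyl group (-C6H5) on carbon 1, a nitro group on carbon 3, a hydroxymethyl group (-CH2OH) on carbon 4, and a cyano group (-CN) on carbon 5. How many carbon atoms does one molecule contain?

13

Atom tally by fragment:
  C6H5CH2 → C:7 H:7
  CH2 → C:1 H:2
  CH(NO2) → C:1 H:1 N:1 O:2
  CH(CH2OH) → C:2 H:4 O:1
  CH2CN → C:2 H:2 N:1
Element totals:
  C: 13
  H: 16
  N: 2
  O: 3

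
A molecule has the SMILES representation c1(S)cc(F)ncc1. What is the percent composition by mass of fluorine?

Atom tally by fragment:
  pyridine ring core → C:5 H:5 N:1
  (− 2 ring H displaced by substituents)
  + SH → S:1 H:1
  + F → F:1
Element totals:
  C: 5
  H: 4
  F: 1
  N: 1
  S: 1
Molecular formula: C5H4FNS.
Molar mass = 129.152 g/mol.
Mass from F: 1 × 18.998 = 18.998 g/mol.
%F = 18.998 / 129.152 × 100 = 14.71%.

14.71%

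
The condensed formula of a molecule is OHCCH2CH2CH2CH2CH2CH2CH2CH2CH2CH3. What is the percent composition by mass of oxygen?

Element totals:
  C: 11
  H: 22
  O: 1
Molecular formula: C11H22O.
Molar mass = 170.296 g/mol.
Mass from O: 1 × 15.999 = 15.999 g/mol.
%O = 15.999 / 170.296 × 100 = 9.39%.

9.39%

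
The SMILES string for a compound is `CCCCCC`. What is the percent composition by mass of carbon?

Atom tally by fragment:
  CH3 → C:1 H:3
  CH2 → C:1 H:2
  CH2 → C:1 H:2
  CH2 → C:1 H:2
  CH2 → C:1 H:2
  CH3 → C:1 H:3
Element totals:
  C: 6
  H: 14
Molecular formula: C6H14.
Molar mass = 86.178 g/mol.
Mass from C: 6 × 12.011 = 72.066 g/mol.
%C = 72.066 / 86.178 × 100 = 83.62%.

83.62%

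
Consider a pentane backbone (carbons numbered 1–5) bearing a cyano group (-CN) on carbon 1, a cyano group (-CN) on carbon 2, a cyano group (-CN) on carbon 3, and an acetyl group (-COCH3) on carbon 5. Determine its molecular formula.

C10H11N3O

Atom tally by fragment:
  NCCH2 → C:2 H:2 N:1
  CH(CN) → C:2 H:1 N:1
  CH(CN) → C:2 H:1 N:1
  CH2 → C:1 H:2
  CH2COCH3 → C:3 H:5 O:1
Element totals:
  C: 10
  H: 11
  N: 3
  O: 1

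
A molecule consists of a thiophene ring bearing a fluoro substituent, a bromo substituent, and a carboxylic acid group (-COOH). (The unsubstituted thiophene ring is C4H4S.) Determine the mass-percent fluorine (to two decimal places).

8.44%

Atom tally by fragment:
  thiophene ring core → C:4 H:4 S:1
  (− 3 ring H displaced by substituents)
  + F → F:1
  + Br → Br:1
  + COOH → C:1 H:1 O:2
Element totals:
  C: 5
  H: 2
  Br: 1
  F: 1
  O: 2
  S: 1
Molecular formula: C5H2BrFO2S.
Molar mass = 225.031 g/mol.
Mass from F: 1 × 18.998 = 18.998 g/mol.
%F = 18.998 / 225.031 × 100 = 8.44%.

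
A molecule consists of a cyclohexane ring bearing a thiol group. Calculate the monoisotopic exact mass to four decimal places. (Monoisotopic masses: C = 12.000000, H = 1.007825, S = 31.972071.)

116.0660

Atom tally by fragment:
  cyclohexane ring core → C:6 H:12
  (− 1 ring H displaced by substituents)
  + SH → S:1 H:1
Element totals:
  C: 6
  H: 12
  S: 1
Molecular formula: C6H12S.
  M = 6(12.0) + 12(1.007825) + 31.972071
    = 72.000000 + 12.093900 + 31.972071 = 116.065971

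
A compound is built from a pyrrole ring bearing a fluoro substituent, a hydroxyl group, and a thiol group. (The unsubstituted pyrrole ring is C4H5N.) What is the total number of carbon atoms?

Atom tally by fragment:
  pyrrole ring core → C:4 H:5 N:1
  (− 3 ring H displaced by substituents)
  + F → F:1
  + OH → O:1 H:1
  + SH → S:1 H:1
Element totals:
  C: 4
  H: 4
  F: 1
  N: 1
  O: 1
  S: 1

4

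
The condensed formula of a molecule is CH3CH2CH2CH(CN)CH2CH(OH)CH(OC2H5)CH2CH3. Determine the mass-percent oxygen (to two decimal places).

15.00%

Atom tally by fragment:
  CH3 → C:1 H:3
  CH2 → C:1 H:2
  CH2 → C:1 H:2
  CH(CN) → C:2 H:1 N:1
  CH2 → C:1 H:2
  CH(OH) → C:1 H:2 O:1
  CH(OC2H5) → C:3 H:6 O:1
  CH2 → C:1 H:2
  CH3 → C:1 H:3
Element totals:
  C: 12
  H: 23
  N: 1
  O: 2
Molecular formula: C12H23NO2.
Molar mass = 213.321 g/mol.
Mass from O: 2 × 15.999 = 31.998 g/mol.
%O = 31.998 / 213.321 × 100 = 15.00%.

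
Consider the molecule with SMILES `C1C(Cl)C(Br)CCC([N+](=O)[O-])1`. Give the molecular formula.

Atom tally by fragment:
  cyclohexane ring core → C:6 H:12
  (− 3 ring H displaced by substituents)
  + Cl → Cl:1
  + Br → Br:1
  + NO2 → N:1 O:2
Element totals:
  C: 6
  H: 9
  Br: 1
  Cl: 1
  N: 1
  O: 2

C6H9BrClNO2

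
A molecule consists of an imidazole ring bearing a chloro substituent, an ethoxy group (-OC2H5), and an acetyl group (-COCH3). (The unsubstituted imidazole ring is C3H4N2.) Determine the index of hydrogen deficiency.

Atom tally by fragment:
  imidazole ring core → C:3 H:4 N:2
  (− 3 ring H displaced by substituents)
  + Cl → Cl:1
  + OC2H5 → C:2 H:5 O:1
  + COCH3 → C:2 H:3 O:1
Element totals:
  C: 7
  H: 9
  Cl: 1
  N: 2
  O: 2
Molecular formula: C7H9ClN2O2.
DoU = (2C + 2 + N − H − X) / 2 = (2·7 + 2 + 2 − 9 − 1) / 2 = 4.

4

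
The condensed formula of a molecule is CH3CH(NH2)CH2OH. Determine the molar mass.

Element totals:
  C: 3
  H: 9
  N: 1
  O: 1
Molecular formula: C3H9NO.
  M = 3(12.011) + 9(1.008) + 14.007 + 15.999
    = 36.033 + 9.072 + 14.007 + 15.999 = 75.111

75.11 g/mol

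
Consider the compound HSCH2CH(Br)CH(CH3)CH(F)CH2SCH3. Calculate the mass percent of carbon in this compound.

Atom tally by fragment:
  HSCH2 → C:1 H:3 S:1
  CH(Br) → C:1 H:1 Br:1
  CH(CH3) → C:2 H:4
  CH(F) → C:1 H:1 F:1
  CH2SCH3 → C:2 H:5 S:1
Element totals:
  C: 7
  H: 14
  Br: 1
  F: 1
  S: 2
Molecular formula: C7H14BrFS2.
Molar mass = 261.211 g/mol.
Mass from C: 7 × 12.011 = 84.077 g/mol.
%C = 84.077 / 261.211 × 100 = 32.19%.

32.19%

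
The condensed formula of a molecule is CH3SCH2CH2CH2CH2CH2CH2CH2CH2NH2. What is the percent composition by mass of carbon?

61.65%

Element totals:
  C: 9
  H: 21
  N: 1
  S: 1
Molecular formula: C9H21NS.
Molar mass = 175.334 g/mol.
Mass from C: 9 × 12.011 = 108.099 g/mol.
%C = 108.099 / 175.334 × 100 = 61.65%.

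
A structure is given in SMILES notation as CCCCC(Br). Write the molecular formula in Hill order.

C5H11Br

Atom tally by fragment:
  CH3 → C:1 H:3
  CH2 → C:1 H:2
  CH2 → C:1 H:2
  CH2 → C:1 H:2
  CH2Br → C:1 H:2 Br:1
Element totals:
  C: 5
  H: 11
  Br: 1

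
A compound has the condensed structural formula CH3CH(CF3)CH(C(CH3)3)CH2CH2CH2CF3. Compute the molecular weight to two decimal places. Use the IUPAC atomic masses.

278.28 g/mol

Atom tally by fragment:
  CH3 → C:1 H:3
  CH(CF3) → C:2 H:1 F:3
  CH(C(CH3)3) → C:5 H:10
  CH2 → C:1 H:2
  CH2 → C:1 H:2
  CH2CF3 → C:2 H:2 F:3
Element totals:
  C: 12
  H: 20
  F: 6
Molecular formula: C12H20F6.
  M = 12(12.011) + 20(1.008) + 6(18.998)
    = 144.132 + 20.160 + 113.988 = 278.280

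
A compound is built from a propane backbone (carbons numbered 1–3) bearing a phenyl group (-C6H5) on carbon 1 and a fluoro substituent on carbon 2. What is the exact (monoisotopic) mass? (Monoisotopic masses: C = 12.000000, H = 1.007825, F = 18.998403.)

Atom tally by fragment:
  C6H5CH2 → C:7 H:7
  CH(F) → C:1 H:1 F:1
  CH3 → C:1 H:3
Element totals:
  C: 9
  H: 11
  F: 1
Molecular formula: C9H11F.
  M = 9(12.0) + 11(1.007825) + 18.998403
    = 108.000000 + 11.086075 + 18.998403 = 138.084478

138.0845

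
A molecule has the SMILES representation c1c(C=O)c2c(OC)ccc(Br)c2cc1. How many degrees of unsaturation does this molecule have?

8

Atom tally by fragment:
  naphthalene ring system core → C:10 H:8
  (− 3 ring H displaced by substituents)
  + CHO → C:1 H:1 O:1
  + OCH3 → C:1 H:3 O:1
  + Br → Br:1
Element totals:
  C: 12
  H: 9
  Br: 1
  O: 2
Molecular formula: C12H9BrO2.
DoU = (2C + 2 + N − H − X) / 2 = (2·12 + 2 + 0 − 9 − 1) / 2 = 8.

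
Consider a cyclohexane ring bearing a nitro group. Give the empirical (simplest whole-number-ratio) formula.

C6H11NO2

Atom tally by fragment:
  cyclohexane ring core → C:6 H:12
  (− 1 ring H displaced by substituents)
  + NO2 → N:1 O:2
Element totals:
  C: 6
  H: 11
  N: 1
  O: 2
Molecular formula: C6H11NO2.
gcd of subscripts (6, 11, 1, 2) = 1, so the empirical formula equals the molecular formula.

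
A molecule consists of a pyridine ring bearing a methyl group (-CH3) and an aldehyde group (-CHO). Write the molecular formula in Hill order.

Atom tally by fragment:
  pyridine ring core → C:5 H:5 N:1
  (− 2 ring H displaced by substituents)
  + CH3 → C:1 H:3
  + CHO → C:1 H:1 O:1
Element totals:
  C: 7
  H: 7
  N: 1
  O: 1

C7H7NO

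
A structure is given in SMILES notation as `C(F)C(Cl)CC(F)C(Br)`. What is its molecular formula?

Atom tally by fragment:
  FCH2 → C:1 H:2 F:1
  CH(Cl) → C:1 H:1 Cl:1
  CH2 → C:1 H:2
  CH(F) → C:1 H:1 F:1
  CH2Br → C:1 H:2 Br:1
Element totals:
  C: 5
  H: 8
  Br: 1
  Cl: 1
  F: 2

C5H8BrClF2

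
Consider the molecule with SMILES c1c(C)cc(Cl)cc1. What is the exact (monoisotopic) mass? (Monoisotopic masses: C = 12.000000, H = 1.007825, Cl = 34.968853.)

126.0236

Atom tally by fragment:
  benzene ring core → C:6 H:6
  (− 2 ring H displaced by substituents)
  + CH3 → C:1 H:3
  + Cl → Cl:1
Element totals:
  C: 7
  H: 7
  Cl: 1
Molecular formula: C7H7Cl.
  M = 7(12.0) + 7(1.007825) + 34.968853
    = 84.000000 + 7.054775 + 34.968853 = 126.023628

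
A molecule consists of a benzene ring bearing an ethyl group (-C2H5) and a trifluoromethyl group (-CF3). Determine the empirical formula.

C3H3F

Atom tally by fragment:
  benzene ring core → C:6 H:6
  (− 2 ring H displaced by substituents)
  + C2H5 → C:2 H:5
  + CF3 → C:1 F:3
Element totals:
  C: 9
  H: 9
  F: 3
Molecular formula: C9H9F3.
gcd of subscripts = 3; dividing each by 3:
  C: 9/3 = 3
  F: 3/3 = 1
  H: 9/3 = 3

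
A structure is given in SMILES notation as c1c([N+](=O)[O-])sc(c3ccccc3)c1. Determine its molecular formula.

Atom tally by fragment:
  thiophene ring core → C:4 H:4 S:1
  (− 2 ring H displaced by substituents)
  + NO2 → N:1 O:2
  + C6H5 → C:6 H:5
Element totals:
  C: 10
  H: 7
  N: 1
  O: 2
  S: 1

C10H7NO2S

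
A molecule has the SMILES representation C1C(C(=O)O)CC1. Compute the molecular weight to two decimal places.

Atom tally by fragment:
  cyclobutane ring core → C:4 H:8
  (− 1 ring H displaced by substituents)
  + COOH → C:1 H:1 O:2
Element totals:
  C: 5
  H: 8
  O: 2
Molecular formula: C5H8O2.
  M = 5(12.011) + 8(1.008) + 2(15.999)
    = 60.055 + 8.064 + 31.998 = 100.117

100.12 g/mol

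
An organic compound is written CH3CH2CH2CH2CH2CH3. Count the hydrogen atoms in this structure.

14

Atom tally by fragment:
  CH3 → C:1 H:3
  CH2 → C:1 H:2
  CH2 → C:1 H:2
  CH2 → C:1 H:2
  CH2 → C:1 H:2
  CH3 → C:1 H:3
Element totals:
  C: 6
  H: 14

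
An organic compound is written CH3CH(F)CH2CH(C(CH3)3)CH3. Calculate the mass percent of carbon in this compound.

73.91%

Atom tally by fragment:
  CH3 → C:1 H:3
  CH(F) → C:1 H:1 F:1
  CH2 → C:1 H:2
  CH(C(CH3)3) → C:5 H:10
  CH3 → C:1 H:3
Element totals:
  C: 9
  H: 19
  F: 1
Molecular formula: C9H19F.
Molar mass = 146.249 g/mol.
Mass from C: 9 × 12.011 = 108.099 g/mol.
%C = 108.099 / 146.249 × 100 = 73.91%.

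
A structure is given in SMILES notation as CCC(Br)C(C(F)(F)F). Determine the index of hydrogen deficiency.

Atom tally by fragment:
  CH3 → C:1 H:3
  CH2 → C:1 H:2
  CH(Br) → C:1 H:1 Br:1
  CH2CF3 → C:2 H:2 F:3
Element totals:
  C: 5
  H: 8
  Br: 1
  F: 3
Molecular formula: C5H8BrF3.
DoU = (2C + 2 + N − H − X) / 2 = (2·5 + 2 + 0 − 8 − 4) / 2 = 0.

0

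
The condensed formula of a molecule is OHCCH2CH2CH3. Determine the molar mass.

Atom tally by fragment:
  OHCCH2 → C:2 H:3 O:1
  CH2 → C:1 H:2
  CH3 → C:1 H:3
Element totals:
  C: 4
  H: 8
  O: 1
Molecular formula: C4H8O.
  M = 4(12.011) + 8(1.008) + 15.999
    = 48.044 + 8.064 + 15.999 = 72.107

72.11 g/mol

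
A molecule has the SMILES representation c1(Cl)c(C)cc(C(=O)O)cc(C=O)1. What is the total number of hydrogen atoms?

Atom tally by fragment:
  benzene ring core → C:6 H:6
  (− 4 ring H displaced by substituents)
  + Cl → Cl:1
  + CH3 → C:1 H:3
  + COOH → C:1 H:1 O:2
  + CHO → C:1 H:1 O:1
Element totals:
  C: 9
  H: 7
  Cl: 1
  O: 3

7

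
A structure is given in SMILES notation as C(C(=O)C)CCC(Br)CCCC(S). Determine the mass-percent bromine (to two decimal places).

Atom tally by fragment:
  CH3COCH2 → C:3 H:5 O:1
  CH2 → C:1 H:2
  CH2 → C:1 H:2
  CH(Br) → C:1 H:1 Br:1
  CH2 → C:1 H:2
  CH2 → C:1 H:2
  CH2 → C:1 H:2
  CH2SH → C:1 H:3 S:1
Element totals:
  C: 10
  H: 19
  Br: 1
  O: 1
  S: 1
Molecular formula: C10H19BrOS.
Molar mass = 267.225 g/mol.
Mass from Br: 1 × 79.904 = 79.904 g/mol.
%Br = 79.904 / 267.225 × 100 = 29.90%.

29.90%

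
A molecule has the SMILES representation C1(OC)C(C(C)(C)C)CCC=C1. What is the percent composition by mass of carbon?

78.51%

Atom tally by fragment:
  cyclohexene ring core → C:6 H:10
  (− 2 ring H displaced by substituents)
  + OCH3 → C:1 H:3 O:1
  + C(CH3)3 → C:4 H:9
Element totals:
  C: 11
  H: 20
  O: 1
Molecular formula: C11H20O.
Molar mass = 168.280 g/mol.
Mass from C: 11 × 12.011 = 132.121 g/mol.
%C = 132.121 / 168.280 × 100 = 78.51%.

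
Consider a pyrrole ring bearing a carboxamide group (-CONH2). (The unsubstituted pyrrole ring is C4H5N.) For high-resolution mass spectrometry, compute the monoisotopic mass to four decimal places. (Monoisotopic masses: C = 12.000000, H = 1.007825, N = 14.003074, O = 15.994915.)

110.0480

Atom tally by fragment:
  pyrrole ring core → C:4 H:5 N:1
  (− 1 ring H displaced by substituents)
  + CONH2 → C:1 H:2 O:1 N:1
Element totals:
  C: 5
  H: 6
  N: 2
  O: 1
Molecular formula: C5H6N2O.
  M = 5(12.0) + 6(1.007825) + 2(14.003074) + 15.994915
    = 60.000000 + 6.046950 + 28.006148 + 15.994915 = 110.048013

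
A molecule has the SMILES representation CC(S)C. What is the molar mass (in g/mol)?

76.16 g/mol

Atom tally by fragment:
  CH3 → C:1 H:3
  CH(SH) → C:1 H:2 S:1
  CH3 → C:1 H:3
Element totals:
  C: 3
  H: 8
  S: 1
Molecular formula: C3H8S.
  M = 3(12.011) + 8(1.008) + 32.06
    = 36.033 + 8.064 + 32.060 = 76.157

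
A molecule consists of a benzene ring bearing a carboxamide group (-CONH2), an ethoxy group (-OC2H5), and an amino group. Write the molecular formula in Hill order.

Atom tally by fragment:
  benzene ring core → C:6 H:6
  (− 3 ring H displaced by substituents)
  + CONH2 → C:1 H:2 O:1 N:1
  + OC2H5 → C:2 H:5 O:1
  + NH2 → N:1 H:2
Element totals:
  C: 9
  H: 12
  N: 2
  O: 2

C9H12N2O2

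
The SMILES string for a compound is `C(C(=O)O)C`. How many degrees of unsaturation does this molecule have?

Atom tally by fragment:
  HOOCCH2 → C:2 H:3 O:2
  CH3 → C:1 H:3
Element totals:
  C: 3
  H: 6
  O: 2
Molecular formula: C3H6O2.
DoU = (2C + 2 + N − H − X) / 2 = (2·3 + 2 + 0 − 6 − 0) / 2 = 1.

1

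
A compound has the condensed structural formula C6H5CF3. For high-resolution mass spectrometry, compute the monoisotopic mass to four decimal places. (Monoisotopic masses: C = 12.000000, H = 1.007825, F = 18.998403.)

146.0343

Atom tally by fragment:
  benzene ring core → C:6 H:6
  (− 1 ring H displaced by substituents)
  + CF3 → C:1 F:3
Element totals:
  C: 7
  H: 5
  F: 3
Molecular formula: C7H5F3.
  M = 7(12.0) + 5(1.007825) + 3(18.998403)
    = 84.000000 + 5.039125 + 56.995209 = 146.034334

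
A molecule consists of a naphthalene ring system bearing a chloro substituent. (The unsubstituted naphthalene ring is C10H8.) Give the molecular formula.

C10H7Cl

Atom tally by fragment:
  naphthalene ring system core → C:10 H:8
  (− 1 ring H displaced by substituents)
  + Cl → Cl:1
Element totals:
  C: 10
  H: 7
  Cl: 1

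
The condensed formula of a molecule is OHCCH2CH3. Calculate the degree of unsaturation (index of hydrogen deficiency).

Element totals:
  C: 3
  H: 6
  O: 1
Molecular formula: C3H6O.
DoU = (2C + 2 + N − H − X) / 2 = (2·3 + 2 + 0 − 6 − 0) / 2 = 1.

1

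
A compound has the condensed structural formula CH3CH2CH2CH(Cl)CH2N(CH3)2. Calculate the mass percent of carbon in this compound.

Atom tally by fragment:
  CH3 → C:1 H:3
  CH2 → C:1 H:2
  CH2 → C:1 H:2
  CH(Cl) → C:1 H:1 Cl:1
  CH2N(CH3)2 → C:3 H:8 N:1
Element totals:
  C: 7
  H: 16
  Cl: 1
  N: 1
Molecular formula: C7H16ClN.
Molar mass = 149.662 g/mol.
Mass from C: 7 × 12.011 = 84.077 g/mol.
%C = 84.077 / 149.662 × 100 = 56.18%.

56.18%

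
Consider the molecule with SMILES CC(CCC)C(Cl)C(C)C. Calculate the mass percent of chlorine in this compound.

21.79%

Atom tally by fragment:
  CH3 → C:1 H:3
  CH(CH2CH2CH3) → C:4 H:8
  CH(Cl) → C:1 H:1 Cl:1
  CH(CH3) → C:2 H:4
  CH3 → C:1 H:3
Element totals:
  C: 9
  H: 19
  Cl: 1
Molecular formula: C9H19Cl.
Molar mass = 162.701 g/mol.
Mass from Cl: 1 × 35.45 = 35.450 g/mol.
%Cl = 35.450 / 162.701 × 100 = 21.79%.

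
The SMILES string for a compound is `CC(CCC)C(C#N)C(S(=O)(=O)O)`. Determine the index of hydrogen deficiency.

Atom tally by fragment:
  CH3 → C:1 H:3
  CH(CH2CH2CH3) → C:4 H:8
  CH(CN) → C:2 H:1 N:1
  CH2SO3H → C:1 H:3 S:1 O:3
Element totals:
  C: 8
  H: 15
  N: 1
  O: 3
  S: 1
Molecular formula: C8H15NO3S.
DoU = (2C + 2 + N − H − X) / 2 = (2·8 + 2 + 1 − 15 − 0) / 2 = 2.

2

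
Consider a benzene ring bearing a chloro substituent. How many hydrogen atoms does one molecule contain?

Atom tally by fragment:
  benzene ring core → C:6 H:6
  (− 1 ring H displaced by substituents)
  + Cl → Cl:1
Element totals:
  C: 6
  H: 5
  Cl: 1

5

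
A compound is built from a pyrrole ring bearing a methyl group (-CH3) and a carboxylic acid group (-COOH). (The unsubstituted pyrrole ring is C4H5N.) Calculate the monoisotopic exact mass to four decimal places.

Atom tally by fragment:
  pyrrole ring core → C:4 H:5 N:1
  (− 2 ring H displaced by substituents)
  + CH3 → C:1 H:3
  + COOH → C:1 H:1 O:2
Element totals:
  C: 6
  H: 7
  N: 1
  O: 2
Molecular formula: C6H7NO2.
  M = 6(12.0) + 7(1.007825) + 14.003074 + 2(15.994915)
    = 72.000000 + 7.054775 + 14.003074 + 31.989830 = 125.047679

125.0477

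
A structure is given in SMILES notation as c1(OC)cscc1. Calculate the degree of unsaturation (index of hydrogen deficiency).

Atom tally by fragment:
  thiophene ring core → C:4 H:4 S:1
  (− 1 ring H displaced by substituents)
  + OCH3 → C:1 H:3 O:1
Element totals:
  C: 5
  H: 6
  O: 1
  S: 1
Molecular formula: C5H6OS.
DoU = (2C + 2 + N − H − X) / 2 = (2·5 + 2 + 0 − 6 − 0) / 2 = 3.

3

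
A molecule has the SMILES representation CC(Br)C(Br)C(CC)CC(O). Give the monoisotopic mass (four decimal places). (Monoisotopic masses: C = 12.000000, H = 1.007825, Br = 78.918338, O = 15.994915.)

285.9568

Atom tally by fragment:
  CH3 → C:1 H:3
  CH(Br) → C:1 H:1 Br:1
  CH(Br) → C:1 H:1 Br:1
  CH(C2H5) → C:3 H:6
  CH2 → C:1 H:2
  CH2OH → C:1 H:3 O:1
Element totals:
  C: 8
  H: 16
  Br: 2
  O: 1
Molecular formula: C8H16Br2O.
  M = 8(12.0) + 16(1.007825) + 2(78.918338) + 15.994915
    = 96.000000 + 16.125200 + 157.836676 + 15.994915 = 285.956791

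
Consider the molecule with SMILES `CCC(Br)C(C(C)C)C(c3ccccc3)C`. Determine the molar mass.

283.25 g/mol

Atom tally by fragment:
  CH3 → C:1 H:3
  CH2 → C:1 H:2
  CH(Br) → C:1 H:1 Br:1
  CH(CH(CH3)2) → C:4 H:8
  CH(C6H5) → C:7 H:6
  CH3 → C:1 H:3
Element totals:
  C: 15
  H: 23
  Br: 1
Molecular formula: C15H23Br.
  M = 15(12.011) + 23(1.008) + 79.904
    = 180.165 + 23.184 + 79.904 = 283.253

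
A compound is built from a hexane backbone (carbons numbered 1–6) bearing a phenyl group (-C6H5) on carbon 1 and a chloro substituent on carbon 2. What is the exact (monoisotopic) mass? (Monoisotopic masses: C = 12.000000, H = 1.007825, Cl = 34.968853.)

Atom tally by fragment:
  C6H5CH2 → C:7 H:7
  CH(Cl) → C:1 H:1 Cl:1
  CH2 → C:1 H:2
  CH2 → C:1 H:2
  CH2 → C:1 H:2
  CH3 → C:1 H:3
Element totals:
  C: 12
  H: 17
  Cl: 1
Molecular formula: C12H17Cl.
  M = 12(12.0) + 17(1.007825) + 34.968853
    = 144.000000 + 17.133025 + 34.968853 = 196.101878

196.1019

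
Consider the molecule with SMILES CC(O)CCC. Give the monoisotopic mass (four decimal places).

Atom tally by fragment:
  CH3 → C:1 H:3
  CH(OH) → C:1 H:2 O:1
  CH2 → C:1 H:2
  CH2 → C:1 H:2
  CH3 → C:1 H:3
Element totals:
  C: 5
  H: 12
  O: 1
Molecular formula: C5H12O.
  M = 5(12.0) + 12(1.007825) + 15.994915
    = 60.000000 + 12.093900 + 15.994915 = 88.088815

88.0888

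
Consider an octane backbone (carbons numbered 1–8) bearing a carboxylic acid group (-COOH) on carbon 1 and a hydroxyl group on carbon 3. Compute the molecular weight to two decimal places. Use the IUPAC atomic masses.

Atom tally by fragment:
  HOOCCH2 → C:2 H:3 O:2
  CH2 → C:1 H:2
  CH(OH) → C:1 H:2 O:1
  CH2 → C:1 H:2
  CH2 → C:1 H:2
  CH2 → C:1 H:2
  CH2 → C:1 H:2
  CH3 → C:1 H:3
Element totals:
  C: 9
  H: 18
  O: 3
Molecular formula: C9H18O3.
  M = 9(12.011) + 18(1.008) + 3(15.999)
    = 108.099 + 18.144 + 47.997 = 174.240

174.24 g/mol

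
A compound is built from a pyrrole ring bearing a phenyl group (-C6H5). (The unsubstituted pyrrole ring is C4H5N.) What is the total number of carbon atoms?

10

Atom tally by fragment:
  pyrrole ring core → C:4 H:5 N:1
  (− 1 ring H displaced by substituents)
  + C6H5 → C:6 H:5
Element totals:
  C: 10
  H: 9
  N: 1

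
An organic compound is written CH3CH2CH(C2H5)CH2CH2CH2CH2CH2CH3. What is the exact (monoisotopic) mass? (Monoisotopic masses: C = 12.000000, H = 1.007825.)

Element totals:
  C: 11
  H: 24
Molecular formula: C11H24.
  M = 11(12.0) + 24(1.007825)
    = 132.000000 + 24.187800 = 156.187800

156.1878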